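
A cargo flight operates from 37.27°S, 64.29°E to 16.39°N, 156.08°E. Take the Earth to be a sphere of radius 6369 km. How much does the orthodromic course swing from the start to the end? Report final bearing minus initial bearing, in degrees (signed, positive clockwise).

Initial bearing θ₁ = atan2(sin Δλ cos φ₂, cos φ₁ sin φ₂ − sin φ₁ cos φ₂ cos Δλ) = 77.85°
Final bearing θ₂ = (initial bearing from the destination back to the start) + 180° = 54.19°
Δθ = θ₂ − θ₁ = -23.7°

-23.7°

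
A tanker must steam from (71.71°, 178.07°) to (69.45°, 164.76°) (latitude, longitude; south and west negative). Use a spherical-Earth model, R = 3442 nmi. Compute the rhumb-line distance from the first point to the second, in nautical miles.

298 nmi

Rhumb course C = atan2(Δλ, Δψ) with Δψ = ln[tan(π/4+φ₂/2)/tan(π/4+φ₁/2)] = -0.1188, Δλ = -0.2323 → C = 242.92°
d = R·|Δφ| / |cos C| = 3442·0.03944 / 0.45521 = 298 nmi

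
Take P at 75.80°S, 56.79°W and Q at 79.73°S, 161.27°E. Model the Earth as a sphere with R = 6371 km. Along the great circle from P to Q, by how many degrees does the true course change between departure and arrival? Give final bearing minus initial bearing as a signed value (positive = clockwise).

At departure: θ₁ = atan2(sin Δλ cos φ₂, cos φ₁ sin φ₂ − sin φ₁ cos φ₂ cos Δλ) = 196.23°
At arrival: θ₂ = atan2(sin Δλ cos φ₁, −cos φ₂ sin φ₁ + sin φ₂ cos φ₁ cos Δλ) = 337.38°
Δθ = θ₂ − θ₁ = +141.1°

+141.1°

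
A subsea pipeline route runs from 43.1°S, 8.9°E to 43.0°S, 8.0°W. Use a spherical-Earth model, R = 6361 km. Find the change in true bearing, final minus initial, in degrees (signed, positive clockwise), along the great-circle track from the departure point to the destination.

At departure: θ₁ = atan2(sin Δλ cos φ₂, cos φ₁ sin φ₂ − sin φ₁ cos φ₂ cos Δλ) = 264.67°
At arrival: θ₂ = atan2(sin Δλ cos φ₁, −cos φ₂ sin φ₁ + sin φ₂ cos φ₁ cos Δλ) = 276.25°
Δθ = θ₂ − θ₁ = +11.6°

+11.6°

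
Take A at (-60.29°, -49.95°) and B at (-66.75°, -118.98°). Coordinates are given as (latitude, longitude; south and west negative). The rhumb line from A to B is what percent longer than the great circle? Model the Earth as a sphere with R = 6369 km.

Great circle: σ = 0.5196 rad → d_gc = Rσ = 3309.2 km
Rhumb: Δφ = -0.1127, Δλ = -1.2048, Δψ = -0.2541, q = Δφ/Δψ = 0.4437 → d_rh = R√(Δφ²+q²Δλ²) = 3479.9 km
Excess = (3479.9 − 3309.2) / 3309.2 = 170.7 / 3309.2 = 5.16% ≈ 5.2%

5.2%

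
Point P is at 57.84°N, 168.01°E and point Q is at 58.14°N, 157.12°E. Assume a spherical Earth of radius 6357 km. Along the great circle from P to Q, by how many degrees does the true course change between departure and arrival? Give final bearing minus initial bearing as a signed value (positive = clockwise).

-9.2°

At departure: θ₁ = atan2(sin Δλ cos φ₂, cos φ₁ sin φ₂ − sin φ₁ cos φ₂ cos Δλ) = 277.59°
At arrival: θ₂ = atan2(sin Δλ cos φ₁, −cos φ₂ sin φ₁ + sin φ₂ cos φ₁ cos Δλ) = 268.35°
Δθ = θ₂ − θ₁ = -9.2°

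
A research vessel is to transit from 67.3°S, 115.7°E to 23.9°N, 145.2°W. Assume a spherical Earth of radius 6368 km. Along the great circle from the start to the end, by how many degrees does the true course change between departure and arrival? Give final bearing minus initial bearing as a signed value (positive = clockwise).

Initial bearing θ₁ = atan2(sin Δλ cos φ₂, cos φ₁ sin φ₂ − sin φ₁ cos φ₂ cos Δλ) = 88.54°
Final bearing θ₂ = (initial bearing from the destination back to the start) + 180° = 24.96°
Δθ = θ₂ − θ₁ = -63.6°

-63.6°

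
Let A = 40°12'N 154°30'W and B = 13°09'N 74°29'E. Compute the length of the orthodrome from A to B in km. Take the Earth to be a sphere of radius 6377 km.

12238 km

Haversine: a = sin²(Δφ/2)+cos φ₁ cos φ₂ sin²(Δλ/2) = 0.67064;  σ = 2·atan2(√a,√(1−a))
σ = 109.955° → d = Rσ = 6377·1.91907 = 12238 km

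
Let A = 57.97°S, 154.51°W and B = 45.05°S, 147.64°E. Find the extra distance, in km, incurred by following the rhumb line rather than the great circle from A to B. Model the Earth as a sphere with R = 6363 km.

114 km

Great circle: cos σ = sin φ₁ sin φ₂ + cos φ₁ cos φ₂ cos Δλ,  σ = 0.6445 rad → d_gc = 4101.200 km
Rhumb line: Δψ = +0.3656, q = Δφ/Δψ = 0.6168, d_rh = R√(Δφ²+q²Δλ²) = 4214.701 km
Excess = 4214.701 − 4101.200 = 113.501 ≈ 114 km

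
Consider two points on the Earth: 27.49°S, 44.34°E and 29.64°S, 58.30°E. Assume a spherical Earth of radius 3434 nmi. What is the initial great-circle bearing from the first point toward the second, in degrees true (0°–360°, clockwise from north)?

N = sin Δλ·cos φ₂ = +0.2097;  D = cos φ₁ sin φ₂ − sin φ₁ cos φ₂ cos Δλ = -0.0494
initial course = atan2(N, D) = 103.25°

103.2°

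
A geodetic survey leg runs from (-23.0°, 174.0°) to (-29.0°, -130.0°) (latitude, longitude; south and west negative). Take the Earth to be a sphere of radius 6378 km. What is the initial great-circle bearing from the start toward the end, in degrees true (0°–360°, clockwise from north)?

N = sin Δλ·cos φ₂ = +0.7251;  D = cos φ₁ sin φ₂ − sin φ₁ cos φ₂ cos Δλ = -0.2552
initial course = atan2(N, D) = 109.39°

109.4°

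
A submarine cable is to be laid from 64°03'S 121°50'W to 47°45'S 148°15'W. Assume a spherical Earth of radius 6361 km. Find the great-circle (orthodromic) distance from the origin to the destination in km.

cos σ = sin φ₁ sin φ₂ + cos φ₁ cos φ₂ cos Δλ
      = sin(-64.05°)sin(-47.75°) + cos(-64.05°)cos(-47.75°)cos(-26.42°) = 0.9291
σ = 21.708° → d = Rσ = 6361·0.37887 = 2410 km

2410 km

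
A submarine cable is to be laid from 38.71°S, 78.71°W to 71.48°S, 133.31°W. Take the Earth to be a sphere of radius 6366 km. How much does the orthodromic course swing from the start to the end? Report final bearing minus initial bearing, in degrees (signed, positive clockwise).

+47.6°

Initial bearing θ₁ = atan2(sin Δλ cos φ₂, cos φ₁ sin φ₂ − sin φ₁ cos φ₂ cos Δλ) = 202.51°
Final bearing θ₂ = (initial bearing from the destination back to the start) + 180° = 250.12°
Δθ = θ₂ − θ₁ = +47.6°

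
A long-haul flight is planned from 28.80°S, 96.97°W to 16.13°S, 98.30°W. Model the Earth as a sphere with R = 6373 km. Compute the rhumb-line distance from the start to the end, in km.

Δψ = ln[tan(π/4+φ₂/2)/tan(π/4+φ₁/2)] = +0.2399;  Δφ = +0.2211 rad,  Δλ = -0.0232 rad
q = Δφ/Δψ = 0.9216
d = R·√(Δφ² + q²Δλ²) = 6373·0.22217 = 1416 km

1416 km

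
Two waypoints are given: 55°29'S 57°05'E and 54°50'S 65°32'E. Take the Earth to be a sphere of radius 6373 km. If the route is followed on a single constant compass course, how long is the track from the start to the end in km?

542 km

Rhumb course C = atan2(Δλ, Δψ) with Δψ = ln[tan(π/4+φ₂/2)/tan(π/4+φ₁/2)] = +0.0199, Δλ = +0.1475 → C = 82.33°
d = R·|Δφ| / |cos C| = 6373·0.01134 / 0.13344 = 542 km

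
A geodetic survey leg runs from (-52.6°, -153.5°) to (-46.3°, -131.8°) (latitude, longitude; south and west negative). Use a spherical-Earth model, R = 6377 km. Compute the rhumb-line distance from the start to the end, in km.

Δψ = ln[tan(π/4+φ₂/2)/tan(π/4+φ₁/2)] = +0.1695;  Δφ = +0.1100 rad,  Δλ = +0.3787 rad
q = Δφ/Δψ = 0.6489
d = R·√(Δφ² + q²Δλ²) = 6377·0.26923 = 1717 km

1717 km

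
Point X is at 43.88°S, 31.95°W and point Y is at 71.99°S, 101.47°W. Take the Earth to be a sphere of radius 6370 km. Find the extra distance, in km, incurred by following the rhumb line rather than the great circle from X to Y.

Great circle: cos σ = sin φ₁ sin φ₂ + cos φ₁ cos φ₂ cos Δλ,  σ = 0.7419 rad → d_gc = 4726.1 km
Rhumb line: Δψ = -0.9882, q = Δφ/Δψ = 0.4965, d_rh = R√(Δφ²+q²Δλ²) = 4949.0 km
Excess = 4949.0 − 4726.1 = 222.9 ≈ 223 km

223 km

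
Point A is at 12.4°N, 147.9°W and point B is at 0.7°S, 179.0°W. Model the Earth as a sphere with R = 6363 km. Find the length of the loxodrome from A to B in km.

3724 km

Δψ = ln[tan(π/4+φ₂/2)/tan(π/4+φ₁/2)] = -0.2303;  Δφ = -0.2286 rad,  Δλ = -0.5428 rad
q = Δφ/Δψ = 0.9926
d = R·√(Δφ² + q²Δλ²) = 6363·0.58527 = 3724 km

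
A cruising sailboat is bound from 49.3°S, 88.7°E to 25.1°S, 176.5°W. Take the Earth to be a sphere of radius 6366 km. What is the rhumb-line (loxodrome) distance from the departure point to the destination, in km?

8681 km

Δψ = ln[tan(π/4+φ₂/2)/tan(π/4+φ₁/2)] = +0.5390;  Δφ = +0.4224 rad,  Δλ = +1.6546 rad
q = Δφ/Δψ = 0.7836
d = R·√(Δφ² + q²Δλ²) = 6366·1.36359 = 8681 km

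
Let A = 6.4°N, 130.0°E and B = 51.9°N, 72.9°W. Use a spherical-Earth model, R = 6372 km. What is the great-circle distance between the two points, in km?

13179 km

Haversine: a = sin²(Δφ/2)+cos φ₁ cos φ₂ sin²(Δλ/2) = 0.73857;  σ = 2·atan2(√a,√(1−a))
σ = 118.499° → d = Rσ = 6372·2.06820 = 13179 km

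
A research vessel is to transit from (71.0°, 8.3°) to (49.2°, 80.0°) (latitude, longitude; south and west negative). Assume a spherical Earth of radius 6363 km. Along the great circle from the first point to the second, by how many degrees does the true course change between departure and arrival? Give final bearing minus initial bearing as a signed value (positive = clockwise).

+65.1°

At departure: θ₁ = atan2(sin Δλ cos φ₂, cos φ₁ sin φ₂ − sin φ₁ cos φ₂ cos Δλ) = 85.17°
At arrival: θ₂ = atan2(sin Δλ cos φ₁, −cos φ₂ sin φ₁ + sin φ₂ cos φ₁ cos Δλ) = 150.23°
Δθ = θ₂ − θ₁ = +65.1°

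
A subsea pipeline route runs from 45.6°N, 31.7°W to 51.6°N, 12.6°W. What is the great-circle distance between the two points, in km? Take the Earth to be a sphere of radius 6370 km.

1549 km

cos σ = sin φ₁ sin φ₂ + cos φ₁ cos φ₂ cos Δλ
      = sin(45.60°)sin(51.60°) + cos(45.60°)cos(51.60°)cos(19.10°) = 0.9706
σ = 13.928° → d = Rσ = 6370·0.24310 = 1549 km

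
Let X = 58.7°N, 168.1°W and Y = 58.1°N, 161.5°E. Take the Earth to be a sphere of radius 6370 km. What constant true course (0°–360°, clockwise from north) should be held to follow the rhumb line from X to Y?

Meridional parts: M(φ₁)=+1.2724, M(φ₂)=+1.2525 → ΔM = -0.0200;  Δλ = -0.5306 rad
tan C = Δλ / ΔM = +26.5479 → C = 267.84°

267.8°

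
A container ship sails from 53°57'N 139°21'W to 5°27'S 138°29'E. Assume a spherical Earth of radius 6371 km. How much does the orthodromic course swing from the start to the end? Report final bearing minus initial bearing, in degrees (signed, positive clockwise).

At departure: θ₁ = atan2(sin Δλ cos φ₂, cos φ₁ sin φ₂ − sin φ₁ cos φ₂ cos Δλ) = 260.47°
At arrival: θ₂ = atan2(sin Δλ cos φ₁, −cos φ₂ sin φ₁ + sin φ₂ cos φ₁ cos Δλ) = 215.66°
Δθ = θ₂ − θ₁ = -44.8°

-44.8°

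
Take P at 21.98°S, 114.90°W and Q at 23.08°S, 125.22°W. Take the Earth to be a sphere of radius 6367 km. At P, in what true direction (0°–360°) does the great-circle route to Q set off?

N = sin Δλ·cos φ₂ = -0.1648;  D = cos φ₁ sin φ₂ − sin φ₁ cos φ₂ cos Δλ = -0.0248
initial course = atan2(N, D) = 261.45°

261.5°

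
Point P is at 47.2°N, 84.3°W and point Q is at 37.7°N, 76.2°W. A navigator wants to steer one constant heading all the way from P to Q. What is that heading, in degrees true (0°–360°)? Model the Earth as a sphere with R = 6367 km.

Meridional parts: M(φ₁)=+0.9368, M(φ₂)=+0.7114 → ΔM = -0.2254;  Δλ = +0.1414 rad
tan C = Δλ / ΔM = -0.6272 → C = 147.90°

147.9°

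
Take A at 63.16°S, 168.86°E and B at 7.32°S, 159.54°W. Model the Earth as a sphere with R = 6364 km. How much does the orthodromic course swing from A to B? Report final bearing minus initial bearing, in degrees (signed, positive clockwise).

-20.9°

At departure: θ₁ = atan2(sin Δλ cos φ₂, cos φ₁ sin φ₂ − sin φ₁ cos φ₂ cos Δλ) = 36.74°
At arrival: θ₂ = atan2(sin Δλ cos φ₁, −cos φ₂ sin φ₁ + sin φ₂ cos φ₁ cos Δλ) = 15.80°
Δθ = θ₂ − θ₁ = -20.9°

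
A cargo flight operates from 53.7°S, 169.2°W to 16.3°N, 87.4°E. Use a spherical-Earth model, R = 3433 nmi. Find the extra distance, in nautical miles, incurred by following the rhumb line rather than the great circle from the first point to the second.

Great circle: cos σ = sin φ₁ sin φ₂ + cos φ₁ cos φ₂ cos Δλ,  σ = 1.9368 rad → d_gc = 6649.0 nmi
Rhumb line: Δψ = +1.4037, q = Δφ/Δψ = 0.8704, d_rh = R√(Δφ²+q²Δλ²) = 6831.4 nmi
Excess = 6831.4 − 6649.0 = 182.4 ≈ 182 nmi

182 nmi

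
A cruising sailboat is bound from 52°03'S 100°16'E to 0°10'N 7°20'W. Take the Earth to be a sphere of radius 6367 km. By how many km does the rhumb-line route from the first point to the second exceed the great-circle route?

Great circle: cos σ = sin φ₁ sin φ₂ + cos φ₁ cos φ₂ cos Δλ,  σ = 1.7602 rad → d_gc = 11207.0 km
Rhumb line: Δψ = +1.0705, q = Δφ/Δψ = 0.8513, d_rh = R√(Δφ²+q²Δλ²) = 11717.2 km
Excess = 11717.2 − 11207.0 = 510.2 ≈ 510 km

510 km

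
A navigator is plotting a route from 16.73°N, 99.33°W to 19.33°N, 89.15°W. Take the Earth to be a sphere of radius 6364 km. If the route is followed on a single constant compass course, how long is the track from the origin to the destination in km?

Δψ = ln[tan(π/4+φ₂/2)/tan(π/4+φ₁/2)] = +0.0477;  Δφ = +0.0454 rad,  Δλ = +0.1777 rad
q = Δφ/Δψ = 0.9508
d = R·√(Δφ² + q²Δλ²) = 6364·0.17492 = 1113 km

1113 km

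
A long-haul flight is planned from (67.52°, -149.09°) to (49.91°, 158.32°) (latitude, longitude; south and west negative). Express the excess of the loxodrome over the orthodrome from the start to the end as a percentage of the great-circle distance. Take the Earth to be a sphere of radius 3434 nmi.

Great circle: σ = 0.5424 rad → d_gc = Rσ = 1862.5 nmi
Rhumb: Δφ = -0.3074, Δλ = -0.9179, Δψ = -0.6076, q = Δφ/Δψ = 0.5059 → d_rh = R√(Δφ²+q²Δλ²) = 1912.2 nmi
Excess = (1912.2 − 1862.5) / 1862.5 = 49.7 / 1862.5 = 2.67% ≈ 2.7%

2.7%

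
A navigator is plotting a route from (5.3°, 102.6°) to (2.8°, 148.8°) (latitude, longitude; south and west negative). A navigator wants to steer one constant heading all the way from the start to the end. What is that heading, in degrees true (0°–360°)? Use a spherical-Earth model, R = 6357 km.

Meridional parts: M(φ₁)=+0.0926, M(φ₂)=+0.0489 → ΔM = -0.0437;  Δλ = +0.8063 rad
tan C = Δλ / ΔM = -18.4324 → C = 93.11°

93.1°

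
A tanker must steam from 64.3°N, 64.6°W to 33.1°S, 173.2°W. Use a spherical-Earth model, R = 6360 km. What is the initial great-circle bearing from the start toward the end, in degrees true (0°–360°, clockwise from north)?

N = sin Δλ·cos φ₂ = -0.7940;  D = cos φ₁ sin φ₂ − sin φ₁ cos φ₂ cos Δλ = +0.0039
initial course = atan2(N, D) = 270.28°

270.3°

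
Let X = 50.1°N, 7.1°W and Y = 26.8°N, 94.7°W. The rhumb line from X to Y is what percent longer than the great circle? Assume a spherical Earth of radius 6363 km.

Great circle: σ = 1.1919 rad → d_gc = Rσ = 7584.2 km
Rhumb: Δφ = -0.4067, Δλ = -1.5289, Δψ = -0.5276, q = Δφ/Δψ = 0.7708 → d_rh = R√(Δφ²+q²Δλ²) = 7932.4 km
Excess = (7932.4 − 7584.2) / 7584.2 = 348.2 / 7584.2 = 4.59% ≈ 4.6%

4.6%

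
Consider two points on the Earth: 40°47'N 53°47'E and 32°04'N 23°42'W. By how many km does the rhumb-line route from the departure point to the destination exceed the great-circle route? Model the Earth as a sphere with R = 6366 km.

211 km

Great circle: cos σ = sin φ₁ sin φ₂ + cos φ₁ cos φ₂ cos Δλ,  σ = 1.0635 rad → d_gc = 6770.0 km
Rhumb line: Δψ = -0.1895, q = Δφ/Δψ = 0.8030, d_rh = R√(Δφ²+q²Δλ²) = 6980.6 km
Excess = 6980.6 − 6770.0 = 210.6 ≈ 211 km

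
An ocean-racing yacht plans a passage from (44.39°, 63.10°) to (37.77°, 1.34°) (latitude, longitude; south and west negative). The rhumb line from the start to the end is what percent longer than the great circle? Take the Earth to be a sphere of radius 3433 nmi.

Great circle: σ = 0.8013 rad → d_gc = Rσ = 2751.0 nmi
Rhumb: Δφ = -0.1155, Δλ = -1.0779, Δψ = -0.1535, q = Δφ/Δψ = 0.7527 → d_rh = R√(Δφ²+q²Δλ²) = 2813.6 nmi
Excess = (2813.6 − 2751.0) / 2751.0 = 62.6 / 2751.0 = 2.28% ≈ 2.3%

2.3%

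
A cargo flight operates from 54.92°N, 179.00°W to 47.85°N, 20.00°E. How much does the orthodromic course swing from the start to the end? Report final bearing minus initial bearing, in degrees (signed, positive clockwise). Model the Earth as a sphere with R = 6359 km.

At departure: θ₁ = atan2(sin Δλ cos φ₂, cos φ₁ sin φ₂ − sin φ₁ cos φ₂ cos Δλ) = 346.99°
At arrival: θ₂ = atan2(sin Δλ cos φ₁, −cos φ₂ sin φ₁ + sin φ₂ cos φ₁ cos Δλ) = 191.12°
Δθ = θ₂ − θ₁ = -155.9°

-155.9°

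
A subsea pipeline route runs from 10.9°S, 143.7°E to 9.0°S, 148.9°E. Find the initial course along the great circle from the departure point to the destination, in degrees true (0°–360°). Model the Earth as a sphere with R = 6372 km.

θ = atan2( sin Δλ·cos φ₂ ,  cos φ₁ sin φ₂ − sin φ₁ cos φ₂ cos Δλ )
  = atan2(+0.0895, +0.0324) = 70.11°

70.1°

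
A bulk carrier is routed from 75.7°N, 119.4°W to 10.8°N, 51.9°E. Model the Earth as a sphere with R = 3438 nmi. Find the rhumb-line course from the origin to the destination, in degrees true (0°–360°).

122.2°

Δψ = ln[tan(π/4+φ₂/2)/tan(π/4+φ₁/2)] = -1.8863
Δλ = +2.9897 rad (taken the short way round)
course = atan2(Δλ, Δψ) = 122.25°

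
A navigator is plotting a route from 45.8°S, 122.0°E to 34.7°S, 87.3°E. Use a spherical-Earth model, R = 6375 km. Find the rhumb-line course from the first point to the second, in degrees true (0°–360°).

292.8°

Δψ = ln[tan(π/4+φ₂/2)/tan(π/4+φ₁/2)] = +0.2548
Δλ = -0.6056 rad (taken the short way round)
course = atan2(Δλ, Δψ) = 292.82°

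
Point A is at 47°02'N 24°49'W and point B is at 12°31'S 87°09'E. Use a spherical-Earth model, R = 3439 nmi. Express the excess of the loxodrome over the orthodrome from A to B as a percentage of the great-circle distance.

Great circle: σ = 1.9905 rad → d_gc = Rσ = 6845.3 nmi
Rhumb: Δφ = -1.0393, Δλ = +1.9542, Δψ = -1.1527, q = Δφ/Δψ = 0.9017 → d_rh = R√(Δφ²+q²Δλ²) = 7035.2 nmi
Excess = (7035.2 − 6845.3) / 6845.3 = 189.9 / 6845.3 = 2.77% ≈ 2.8%

2.8%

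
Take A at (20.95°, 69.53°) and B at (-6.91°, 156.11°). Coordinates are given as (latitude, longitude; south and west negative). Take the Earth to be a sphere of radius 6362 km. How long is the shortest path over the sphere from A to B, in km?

9915 km

Haversine: a = sin²(Δφ/2)+cos φ₁ cos φ₂ sin²(Δλ/2) = 0.49386;  σ = 2·atan2(√a,√(1−a))
σ = 89.296° → d = Rσ = 6362·1.55851 = 9915 km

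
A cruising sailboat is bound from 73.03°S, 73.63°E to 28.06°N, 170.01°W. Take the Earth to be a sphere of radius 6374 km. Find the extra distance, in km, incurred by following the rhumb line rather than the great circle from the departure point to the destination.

Great circle: cos σ = sin φ₁ sin φ₂ + cos φ₁ cos φ₂ cos Δλ,  σ = 2.1704 rad → d_gc = 13833.8 km
Rhumb line: Δψ = +2.4132, q = Δφ/Δψ = 0.7311, d_rh = R√(Δφ²+q²Δλ²) = 14698.5 km
Excess = 14698.5 − 13833.8 = 864.7 ≈ 865 km

865 km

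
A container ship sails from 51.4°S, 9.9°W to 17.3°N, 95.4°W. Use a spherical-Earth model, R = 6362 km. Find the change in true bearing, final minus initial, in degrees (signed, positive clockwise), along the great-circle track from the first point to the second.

+36.3°

Initial bearing θ₁ = atan2(sin Δλ cos φ₂, cos φ₁ sin φ₂ − sin φ₁ cos φ₂ cos Δλ) = 284.38°
Final bearing θ₂ = (initial bearing from the destination back to the start) + 180° = 320.73°
Δθ = θ₂ − θ₁ = +36.3°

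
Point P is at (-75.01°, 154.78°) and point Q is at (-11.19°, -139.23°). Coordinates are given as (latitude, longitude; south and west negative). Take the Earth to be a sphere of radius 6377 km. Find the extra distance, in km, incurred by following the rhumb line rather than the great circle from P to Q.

Great circle: cos σ = sin φ₁ sin φ₂ + cos φ₁ cos φ₂ cos Δλ,  σ = 1.2758 rad → d_gc = 8136.0 km
Rhumb line: Δψ = +1.8317, q = Δφ/Δψ = 0.6081, d_rh = R√(Δφ²+q²Δλ²) = 8390.6 km
Excess = 8390.6 − 8136.0 = 254.6 ≈ 255 km

255 km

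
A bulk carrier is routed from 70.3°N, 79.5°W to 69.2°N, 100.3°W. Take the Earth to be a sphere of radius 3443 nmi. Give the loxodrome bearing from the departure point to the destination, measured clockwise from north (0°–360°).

Meridional parts: M(φ₁)=+1.7508, M(φ₂)=+1.6954 → ΔM = -0.0555;  Δλ = -0.3630 rad
tan C = Δλ / ΔM = +6.5432 → C = 261.31°

261.3°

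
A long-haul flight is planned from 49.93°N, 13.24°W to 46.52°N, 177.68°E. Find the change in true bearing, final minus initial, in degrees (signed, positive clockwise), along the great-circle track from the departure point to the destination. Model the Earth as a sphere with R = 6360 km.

Initial bearing θ₁ = atan2(sin Δλ cos φ₂, cos φ₁ sin φ₂ − sin φ₁ cos φ₂ cos Δλ) = 352.45°
Final bearing θ₂ = (initial bearing from the destination back to the start) + 180° = 187.06°
Δθ = θ₂ − θ₁ = -165.4°

-165.4°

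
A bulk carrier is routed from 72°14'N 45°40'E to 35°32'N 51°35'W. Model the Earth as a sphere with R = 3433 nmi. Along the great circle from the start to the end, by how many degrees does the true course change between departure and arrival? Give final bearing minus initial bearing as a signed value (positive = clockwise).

Initial bearing θ₁ = atan2(sin Δλ cos φ₂, cos φ₁ sin φ₂ − sin φ₁ cos φ₂ cos Δλ) = 288.82°
Final bearing θ₂ = (initial bearing from the destination back to the start) + 180° = 200.79°
Δθ = θ₂ − θ₁ = -88.0°

-88.0°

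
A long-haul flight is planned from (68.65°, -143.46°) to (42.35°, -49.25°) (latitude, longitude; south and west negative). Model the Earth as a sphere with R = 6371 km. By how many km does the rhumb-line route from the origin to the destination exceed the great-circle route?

514 km

Great circle: cos σ = sin φ₁ sin φ₂ + cos φ₁ cos φ₂ cos Δλ,  σ = 0.9177 rad → d_gc = 5846.454 km
Rhumb line: Δψ = -0.8512, q = Δφ/Δψ = 0.5392, d_rh = R√(Δφ²+q²Δλ²) = 6360.952 km
Excess = 6360.952 − 5846.454 = 514.498 ≈ 514 km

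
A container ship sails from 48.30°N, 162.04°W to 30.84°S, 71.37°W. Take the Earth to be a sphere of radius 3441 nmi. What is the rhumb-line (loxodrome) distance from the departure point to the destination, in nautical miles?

6834 nmi

Rhumb course C = atan2(Δλ, Δψ) with Δψ = ln[tan(π/4+φ₂/2)/tan(π/4+φ₁/2)] = -1.5316, Δλ = +1.5825 → C = 134.06°
d = R·|Δφ| / |cos C| = 3441·1.38125 / 0.69546 = 6834 nmi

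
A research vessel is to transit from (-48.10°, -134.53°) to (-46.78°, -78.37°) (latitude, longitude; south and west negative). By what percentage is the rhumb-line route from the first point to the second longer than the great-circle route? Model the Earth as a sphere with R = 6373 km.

2.3%

Great circle: σ = 0.6484 rad → d_gc = Rσ = 4132.0 km
Rhumb: Δφ = +0.0230, Δλ = +0.9802, Δψ = +0.0341, q = Δφ/Δψ = 0.6763 → d_rh = R√(Δφ²+q²Δλ²) = 4227.2 km
Excess = (4227.2 − 4132.0) / 4132.0 = 95.2 / 4132.0 = 2.30% ≈ 2.3%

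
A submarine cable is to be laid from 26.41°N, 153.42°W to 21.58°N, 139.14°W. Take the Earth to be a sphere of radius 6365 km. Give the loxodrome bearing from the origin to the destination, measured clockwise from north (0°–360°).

110.3°

Meridional parts: M(φ₁)=+0.4782, M(φ₂)=+0.3859 → ΔM = -0.0923;  Δλ = +0.2492 rad
tan C = Δλ / ΔM = -2.6999 → C = 110.32°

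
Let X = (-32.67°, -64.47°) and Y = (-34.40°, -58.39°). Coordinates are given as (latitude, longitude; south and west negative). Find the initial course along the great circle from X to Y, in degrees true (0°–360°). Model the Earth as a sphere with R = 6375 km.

N = sin Δλ·cos φ₂ = +0.0874;  D = cos φ₁ sin φ₂ − sin φ₁ cos φ₂ cos Δλ = -0.0327
initial course = atan2(N, D) = 110.51°

110.5°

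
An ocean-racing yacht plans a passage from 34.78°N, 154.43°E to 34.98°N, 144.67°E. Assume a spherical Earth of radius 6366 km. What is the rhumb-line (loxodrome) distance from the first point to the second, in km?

890 km

Δψ = ln[tan(π/4+φ₂/2)/tan(π/4+φ₁/2)] = +0.0043;  Δφ = +0.0035 rad,  Δλ = -0.1703 rad
q = Δφ/Δψ = 0.8204
d = R·√(Δφ² + q²Δλ²) = 6366·0.13979 = 890 km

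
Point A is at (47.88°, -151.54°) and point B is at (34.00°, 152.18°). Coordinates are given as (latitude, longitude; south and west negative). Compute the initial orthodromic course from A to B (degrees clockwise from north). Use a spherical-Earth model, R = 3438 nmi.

272.8°

θ = atan2( sin Δλ·cos φ₂ ,  cos φ₁ sin φ₂ − sin φ₁ cos φ₂ cos Δλ )
  = atan2(-0.6896, +0.0337) = 272.80°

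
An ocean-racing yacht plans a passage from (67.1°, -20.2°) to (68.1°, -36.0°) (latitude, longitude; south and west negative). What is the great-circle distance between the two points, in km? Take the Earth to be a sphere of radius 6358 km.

675 km

Haversine: a = sin²(Δφ/2)+cos φ₁ cos φ₂ sin²(Δλ/2) = 0.00282;  σ = 2·atan2(√a,√(1−a))
σ = 6.086° → d = Rσ = 6358·0.10622 = 675 km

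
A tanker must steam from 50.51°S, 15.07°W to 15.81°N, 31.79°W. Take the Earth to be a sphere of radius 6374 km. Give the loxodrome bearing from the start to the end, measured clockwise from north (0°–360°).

347.4°

Meridional parts: M(φ₁)=-1.0246, M(φ₂)=+0.2795 → ΔM = +1.3041;  Δλ = -0.2918 rad
tan C = Δλ / ΔM = -0.2238 → C = 347.39°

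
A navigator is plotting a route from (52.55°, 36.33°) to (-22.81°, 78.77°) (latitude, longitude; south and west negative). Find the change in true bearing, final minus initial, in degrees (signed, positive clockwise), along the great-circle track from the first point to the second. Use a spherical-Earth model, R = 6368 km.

+14.4°

At departure: θ₁ = atan2(sin Δλ cos φ₂, cos φ₁ sin φ₂ − sin φ₁ cos φ₂ cos Δλ) = 141.28°
At arrival: θ₂ = atan2(sin Δλ cos φ₁, −cos φ₂ sin φ₁ + sin φ₂ cos φ₁ cos Δλ) = 155.63°
Δθ = θ₂ − θ₁ = +14.4°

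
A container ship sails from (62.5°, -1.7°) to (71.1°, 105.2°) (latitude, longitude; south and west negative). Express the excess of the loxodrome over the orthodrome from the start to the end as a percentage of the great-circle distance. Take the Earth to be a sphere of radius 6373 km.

Great circle: σ = 0.6506 rad → d_gc = Rσ = 4146.4 km
Rhumb: Δφ = +0.1501, Δλ = +1.8658, Δψ = +0.3854, q = Δφ/Δψ = 0.3895 → d_rh = R√(Δφ²+q²Δλ²) = 4729.1 km
Excess = (4729.1 − 4146.4) / 4146.4 = 582.7 / 4146.4 = 14.053% ≈ 14.1%

14.1%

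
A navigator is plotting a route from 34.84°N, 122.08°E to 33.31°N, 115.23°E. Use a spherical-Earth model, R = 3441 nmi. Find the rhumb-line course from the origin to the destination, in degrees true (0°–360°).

Δψ = ln[tan(π/4+φ₂/2)/tan(π/4+φ₁/2)] = -0.0322
Δλ = -0.1196 rad (taken the short way round)
course = atan2(Δλ, Δψ) = 254.91°

254.9°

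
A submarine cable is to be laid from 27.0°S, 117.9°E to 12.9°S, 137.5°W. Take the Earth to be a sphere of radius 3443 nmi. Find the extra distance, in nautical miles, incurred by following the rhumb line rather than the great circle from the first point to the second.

Great circle: cos σ = sin φ₁ sin φ₂ + cos φ₁ cos φ₂ cos Δλ,  σ = 1.6886 rad → d_gc = 5814.0 nmi
Rhumb line: Δψ = +0.2626, q = Δφ/Δψ = 0.9370, d_rh = R√(Δφ²+q²Δλ²) = 5950.2 nmi
Excess = 5950.2 − 5814.0 = 136.2 ≈ 136 nmi

136 nmi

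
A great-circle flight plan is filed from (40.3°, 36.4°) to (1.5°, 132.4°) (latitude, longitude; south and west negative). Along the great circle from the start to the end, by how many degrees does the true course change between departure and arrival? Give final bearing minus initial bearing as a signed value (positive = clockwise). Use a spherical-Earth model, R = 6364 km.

+45.6°

At departure: θ₁ = atan2(sin Δλ cos φ₂, cos φ₁ sin φ₂ − sin φ₁ cos φ₂ cos Δλ) = 84.97°
At arrival: θ₂ = atan2(sin Δλ cos φ₁, −cos φ₂ sin φ₁ + sin φ₂ cos φ₁ cos Δλ) = 130.54°
Δθ = θ₂ − θ₁ = +45.6°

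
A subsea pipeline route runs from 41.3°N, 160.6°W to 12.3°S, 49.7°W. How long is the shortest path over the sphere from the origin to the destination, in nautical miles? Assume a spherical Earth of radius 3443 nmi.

6834 nmi

cos σ = sin φ₁ sin φ₂ + cos φ₁ cos φ₂ cos Δλ
      = sin(41.30°)sin(-12.30°) + cos(41.30°)cos(-12.30°)cos(110.90°) = -0.4025
σ = 113.732° → d = Rσ = 3443·1.98499 = 6834 nmi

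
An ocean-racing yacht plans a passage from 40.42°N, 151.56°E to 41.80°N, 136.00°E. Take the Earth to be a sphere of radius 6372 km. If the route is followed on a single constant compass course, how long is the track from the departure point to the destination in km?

Δψ = ln[tan(π/4+φ₂/2)/tan(π/4+φ₁/2)] = +0.0320;  Δφ = +0.0241 rad,  Δλ = -0.2716 rad
q = Δφ/Δψ = 0.7534
d = R·√(Δφ² + q²Δλ²) = 6372·0.20602 = 1313 km

1313 km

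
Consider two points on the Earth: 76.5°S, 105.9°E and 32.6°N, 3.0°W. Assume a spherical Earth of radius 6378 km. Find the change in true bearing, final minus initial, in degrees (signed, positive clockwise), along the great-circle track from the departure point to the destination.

+84.1°

At departure: θ₁ = atan2(sin Δλ cos φ₂, cos φ₁ sin φ₂ − sin φ₁ cos φ₂ cos Δλ) = 260.07°
At arrival: θ₂ = atan2(sin Δλ cos φ₁, −cos φ₂ sin φ₁ + sin φ₂ cos φ₁ cos Δλ) = 344.16°
Δθ = θ₂ − θ₁ = +84.1°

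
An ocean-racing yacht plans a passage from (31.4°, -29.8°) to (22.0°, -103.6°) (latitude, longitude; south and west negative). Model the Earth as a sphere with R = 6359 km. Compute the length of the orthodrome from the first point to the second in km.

7261 km

Haversine: a = sin²(Δφ/2)+cos φ₁ cos φ₂ sin²(Δλ/2) = 0.29202;  σ = 2·atan2(√a,√(1−a))
σ = 65.420° → d = Rσ = 6359·1.14179 = 7261 km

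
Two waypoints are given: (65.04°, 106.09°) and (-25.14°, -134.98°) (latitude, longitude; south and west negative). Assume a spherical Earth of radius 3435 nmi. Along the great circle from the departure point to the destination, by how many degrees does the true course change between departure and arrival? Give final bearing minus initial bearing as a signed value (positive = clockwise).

At departure: θ₁ = atan2(sin Δλ cos φ₂, cos φ₁ sin φ₂ − sin φ₁ cos φ₂ cos Δλ) = 74.63°
At arrival: θ₂ = atan2(sin Δλ cos φ₁, −cos φ₂ sin φ₁ + sin φ₂ cos φ₁ cos Δλ) = 153.29°
Δθ = θ₂ − θ₁ = +78.7°

+78.7°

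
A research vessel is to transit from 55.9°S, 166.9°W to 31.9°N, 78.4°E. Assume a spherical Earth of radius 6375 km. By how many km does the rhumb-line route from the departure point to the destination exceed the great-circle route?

337 km

Great circle: cos σ = sin φ₁ sin φ₂ + cos φ₁ cos φ₂ cos Δλ,  σ = 2.2607 rad → d_gc = 14412.0 km
Rhumb line: Δψ = +1.7699, q = Δφ/Δψ = 0.8658, d_rh = R√(Δφ²+q²Δλ²) = 14748.7 km
Excess = 14748.7 − 14412.0 = 336.7 ≈ 337 km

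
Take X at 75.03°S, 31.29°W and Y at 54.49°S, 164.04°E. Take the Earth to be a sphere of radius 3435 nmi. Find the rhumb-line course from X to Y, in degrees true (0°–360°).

Δψ = ln[tan(π/4+φ₂/2)/tan(π/4+φ₁/2)] = +0.8908
Δλ = -2.8740 rad (taken the short way round)
course = atan2(Δλ, Δψ) = 287.22°

287.2°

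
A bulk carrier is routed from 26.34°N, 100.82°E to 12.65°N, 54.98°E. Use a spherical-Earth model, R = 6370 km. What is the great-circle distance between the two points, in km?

5010 km

Haversine: a = sin²(Δφ/2)+cos φ₁ cos φ₂ sin²(Δλ/2) = 0.14683;  σ = 2·atan2(√a,√(1−a))
σ = 45.062° → d = Rσ = 6370·0.78647 = 5010 km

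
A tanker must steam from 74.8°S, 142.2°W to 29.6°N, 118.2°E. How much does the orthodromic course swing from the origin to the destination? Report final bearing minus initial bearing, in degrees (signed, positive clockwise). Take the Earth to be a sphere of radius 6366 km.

At departure: θ₁ = atan2(sin Δλ cos φ₂, cos φ₁ sin φ₂ − sin φ₁ cos φ₂ cos Δλ) = 269.30°
At arrival: θ₂ = atan2(sin Δλ cos φ₁, −cos φ₂ sin φ₁ + sin φ₂ cos φ₁ cos Δλ) = 342.45°
Δθ = θ₂ − θ₁ = +73.1°

+73.1°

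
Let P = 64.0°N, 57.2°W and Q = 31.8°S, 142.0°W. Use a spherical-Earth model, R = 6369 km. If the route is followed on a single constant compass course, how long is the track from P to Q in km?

Rhumb course C = atan2(Δλ, Δψ) with Δψ = ln[tan(π/4+φ₂/2)/tan(π/4+φ₁/2)] = -2.0518, Δλ = -1.4800 → C = 215.80°
d = R·|Δφ| / |cos C| = 6369·1.67203 / 0.81102 = 13130 km

13130 km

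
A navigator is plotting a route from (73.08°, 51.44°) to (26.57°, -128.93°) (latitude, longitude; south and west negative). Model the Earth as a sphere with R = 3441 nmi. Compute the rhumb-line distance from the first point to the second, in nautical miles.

6753 nmi

Rhumb course C = atan2(Δλ, Δψ) with Δψ = ln[tan(π/4+φ₂/2)/tan(π/4+φ₁/2)] = -1.4243, Δλ = +3.1351 → C = 114.43°
d = R·|Δφ| / |cos C| = 3441·0.81175 / 0.41361 = 6753 nmi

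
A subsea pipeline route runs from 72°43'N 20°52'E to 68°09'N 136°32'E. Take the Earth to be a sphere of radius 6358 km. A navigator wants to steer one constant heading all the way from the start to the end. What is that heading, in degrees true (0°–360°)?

96.8°

Δψ = ln[tan(π/4+φ₂/2)/tan(π/4+φ₁/2)] = -0.2391
Δλ = +2.0188 rad (taken the short way round)
course = atan2(Δλ, Δψ) = 96.75°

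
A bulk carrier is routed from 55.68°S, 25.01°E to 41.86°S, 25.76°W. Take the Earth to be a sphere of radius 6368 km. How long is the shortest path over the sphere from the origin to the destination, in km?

3917 km

Haversine: a = sin²(Δφ/2)+cos φ₁ cos φ₂ sin²(Δλ/2) = 0.09165;  σ = 2·atan2(√a,√(1−a))
σ = 35.244° → d = Rσ = 6368·0.61512 = 3917 km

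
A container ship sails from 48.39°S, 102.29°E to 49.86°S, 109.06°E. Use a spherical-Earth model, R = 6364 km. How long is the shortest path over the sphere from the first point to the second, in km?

518 km

Haversine: a = sin²(Δφ/2)+cos φ₁ cos φ₂ sin²(Δλ/2) = 0.00166;  σ = 2·atan2(√a,√(1−a))
σ = 4.666° → d = Rσ = 6364·0.08144 = 518 km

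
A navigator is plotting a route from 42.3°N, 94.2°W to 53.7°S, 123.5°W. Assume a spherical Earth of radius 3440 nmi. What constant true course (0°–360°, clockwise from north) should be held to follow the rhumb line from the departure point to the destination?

194.8°

Δψ = ln[tan(π/4+φ₂/2)/tan(π/4+φ₁/2)] = -1.9315
Δλ = -0.5114 rad (taken the short way round)
course = atan2(Δλ, Δψ) = 194.83°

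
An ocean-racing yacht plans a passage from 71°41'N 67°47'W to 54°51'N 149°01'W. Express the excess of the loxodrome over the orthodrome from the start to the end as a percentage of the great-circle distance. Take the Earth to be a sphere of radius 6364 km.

7.2%

Great circle: σ = 0.6371 rad → d_gc = Rσ = 4054.8 km
Rhumb: Δφ = -0.2938, Δλ = -1.4178, Δψ = -0.6753, q = Δφ/Δψ = 0.4351 → d_rh = R√(Δφ²+q²Δλ²) = 4347.9 km
Excess = (4347.9 − 4054.8) / 4054.8 = 293.1 / 4054.8 = 7.23% ≈ 7.2%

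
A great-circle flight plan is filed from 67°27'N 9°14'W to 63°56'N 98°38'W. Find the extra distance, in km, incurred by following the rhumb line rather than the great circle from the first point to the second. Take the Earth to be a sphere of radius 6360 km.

349 km

Great circle: cos σ = sin φ₁ sin φ₂ + cos φ₁ cos φ₂ cos Δλ,  σ = 0.5892 rad → d_gc = 3747.5 km
Rhumb line: Δψ = -0.1494, q = Δφ/Δψ = 0.4109, d_rh = R√(Δφ²+q²Δλ²) = 4096.7 km
Excess = 4096.7 − 3747.5 = 349.2 ≈ 349 km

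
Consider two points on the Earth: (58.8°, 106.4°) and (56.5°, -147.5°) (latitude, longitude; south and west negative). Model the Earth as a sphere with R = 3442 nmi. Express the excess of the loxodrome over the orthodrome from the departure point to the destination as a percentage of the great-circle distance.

12.1%

Great circle: σ = 0.8841 rad → d_gc = Rσ = 3043.1 nmi
Rhumb: Δφ = -0.0401, Δλ = +1.8518, Δψ = -0.0751, q = Δφ/Δψ = 0.5349 → d_rh = R√(Δφ²+q²Δλ²) = 3412.0 nmi
Excess = (3412.0 − 3043.1) / 3043.1 = 368.9 / 3043.1 = 12.12% ≈ 12.1%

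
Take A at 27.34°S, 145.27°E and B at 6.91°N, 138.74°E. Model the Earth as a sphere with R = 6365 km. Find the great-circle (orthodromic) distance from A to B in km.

cos σ = sin φ₁ sin φ₂ + cos φ₁ cos φ₂ cos Δλ
      = sin(-27.34°)sin(6.91°) + cos(-27.34°)cos(6.91°)cos(-6.53°) = 0.8209
σ = 34.828° → d = Rσ = 6365·0.60787 = 3869 km

3869 km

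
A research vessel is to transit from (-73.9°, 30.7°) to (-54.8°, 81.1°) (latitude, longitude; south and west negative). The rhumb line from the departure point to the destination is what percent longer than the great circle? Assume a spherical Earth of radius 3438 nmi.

Great circle: σ = 0.4800 rad → d_gc = Rσ = 1650.3 nmi
Rhumb: Δφ = +0.3334, Δλ = +0.8796, Δψ = +0.8078, q = Δφ/Δψ = 0.4127 → d_rh = R√(Δφ²+q²Δλ²) = 1694.4 nmi
Excess = (1694.4 − 1650.3) / 1650.3 = 44.1 / 1650.3 = 2.67% ≈ 2.7%

2.7%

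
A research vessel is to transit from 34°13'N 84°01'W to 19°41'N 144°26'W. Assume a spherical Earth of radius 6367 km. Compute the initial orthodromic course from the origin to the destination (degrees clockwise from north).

271.2°

θ = atan2( sin Δλ·cos φ₂ ,  cos φ₁ sin φ₂ − sin φ₁ cos φ₂ cos Δλ )
  = atan2(-0.8188, +0.0171) = 271.20°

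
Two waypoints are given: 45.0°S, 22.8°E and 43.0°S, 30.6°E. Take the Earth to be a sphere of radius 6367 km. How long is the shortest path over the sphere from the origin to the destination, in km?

662 km

Haversine: a = sin²(Δφ/2)+cos φ₁ cos φ₂ sin²(Δλ/2) = 0.00270;  σ = 2·atan2(√a,√(1−a))
σ = 5.954° → d = Rσ = 6367·0.10391 = 662 km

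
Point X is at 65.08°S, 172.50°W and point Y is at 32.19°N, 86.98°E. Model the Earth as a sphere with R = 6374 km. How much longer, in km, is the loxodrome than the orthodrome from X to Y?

Great circle: cos σ = sin φ₁ sin φ₂ + cos φ₁ cos φ₂ cos Δλ,  σ = 2.1510 rad → d_gc = 13710.8 km
Rhumb line: Δψ = +2.1037, q = Δφ/Δψ = 0.8070, d_rh = R√(Δφ²+q²Δλ²) = 14090.1 km
Excess = 14090.1 − 13710.8 = 379.3 ≈ 379 km

379 km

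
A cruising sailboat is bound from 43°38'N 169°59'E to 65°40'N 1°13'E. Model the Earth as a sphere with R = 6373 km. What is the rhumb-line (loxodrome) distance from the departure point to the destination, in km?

10800 km

Rhumb course C = atan2(Δλ, Δψ) with Δψ = ln[tan(π/4+φ₂/2)/tan(π/4+φ₁/2)] = +0.6863, Δλ = -2.9455 → C = 283.12°
d = R·|Δφ| / |cos C| = 6373·0.38455 / 0.22692 = 10800 km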